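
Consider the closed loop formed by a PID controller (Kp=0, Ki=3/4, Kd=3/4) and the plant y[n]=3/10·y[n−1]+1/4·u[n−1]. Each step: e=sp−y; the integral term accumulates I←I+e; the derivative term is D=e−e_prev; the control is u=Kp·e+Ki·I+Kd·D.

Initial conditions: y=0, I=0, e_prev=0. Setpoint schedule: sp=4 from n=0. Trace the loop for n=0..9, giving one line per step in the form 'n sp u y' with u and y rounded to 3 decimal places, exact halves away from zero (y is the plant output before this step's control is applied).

(exact arithmetic carried between steps; '≈' marks a value shown rounded to 6 d.p. or computed from one; I and e_prev carry over from the previous line; the table rounds u and y to 3 d.p., halves away from zero)
n=0: y=0, sp=4, e=sp−y=4; I=4, D=e−e_prev=4; u=0·4+3/4·4+3/4·4=6; next y=3/10·0+1/4·6=1.5
n=1: y=1.5, sp=4, e=sp−y=2.5; I=6.5, D=e−e_prev=-1.5; u=0·2.5+3/4·6.5+3/4·(-1.5)=3.75; next y=3/10·1.5+1/4·3.75=1.3875
n=2: y=1.3875, sp=4, e=sp−y=2.6125; I=9.1125, D=e−e_prev=0.1125; u=0·2.6125+3/4·9.1125+3/4·0.1125=6.91875; next y=3/10·1.3875+1/4·6.91875≈2.145938
n=3: y≈2.145938, sp=4, e=sp−y≈1.854063; I≈10.966563, D=e−e_prev≈-0.758438; u=0·1.854063+3/4·10.966563+3/4·(-0.758438)≈7.656094; next y=3/10·2.145938+1/4·7.656094≈2.557805
n=4: y≈2.557805, sp=4, e=sp−y≈1.442195; I≈12.408758, D=e−e_prev≈-0.411867; u=0·1.442195+3/4·12.408758+3/4·(-0.411867)≈8.997668; next y=3/10·2.557805+1/4·8.997668≈3.016758
n=5: y≈3.016758, sp=4, e=sp−y≈0.983242; I≈13.391999, D=e−e_prev≈-0.458954; u=0·0.983242+3/4·13.391999+3/4·(-0.458954)≈9.699784; next y=3/10·3.016758+1/4·9.699784≈3.329974
n=6: y≈3.329974, sp=4, e=sp−y≈0.670026; I≈14.062026, D=e−e_prev≈-0.313215; u=0·0.670026+3/4·14.062026+3/4·(-0.313215)≈10.311608; next y=3/10·3.329974+1/4·10.311608≈3.576894
n=7: y≈3.576894, sp=4, e=sp−y≈0.423106; I≈14.485132, D=e−e_prev≈-0.246920; u=0·0.423106+3/4·14.485132+3/4·(-0.246920)≈10.678658; next y=3/10·3.576894+1/4·10.678658≈3.742733
n=8: y≈3.742733, sp=4, e=sp−y≈0.257267; I≈14.742399, D=e−e_prev≈-0.165839; u=0·0.257267+3/4·14.742399+3/4·(-0.165839)≈10.932420; next y=3/10·3.742733+1/4·10.932420≈3.855925
n=9: y≈3.855925, sp=4, e=sp−y≈0.144075; I≈14.886474, D=e−e_prev≈-0.113192; u=0·0.144075+3/4·14.886474+3/4·(-0.113192)≈11.079961; next y=3/10·3.855925+1/4·11.079961≈3.926768

0 4 6.000 0.000
1 4 3.750 1.500
2 4 6.919 1.388
3 4 7.656 2.146
4 4 8.998 2.558
5 4 9.700 3.017
6 4 10.312 3.330
7 4 10.679 3.577
8 4 10.932 3.743
9 4 11.080 3.856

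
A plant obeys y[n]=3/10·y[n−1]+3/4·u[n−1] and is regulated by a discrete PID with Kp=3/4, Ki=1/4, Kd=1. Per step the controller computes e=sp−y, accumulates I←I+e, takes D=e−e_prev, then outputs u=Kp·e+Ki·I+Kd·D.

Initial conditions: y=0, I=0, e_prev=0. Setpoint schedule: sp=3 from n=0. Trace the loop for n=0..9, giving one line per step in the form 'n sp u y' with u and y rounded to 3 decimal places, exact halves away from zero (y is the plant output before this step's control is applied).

(exact arithmetic carried between steps; '≈' marks a value shown rounded to 6 d.p. or computed from one; I and e_prev carry over from the previous line; the table rounds u and y to 3 d.p., halves away from zero)
n=0: y=0, sp=3, e=sp−y=3; I=3, D=e−e_prev=3; u=3/4·3+1/4·3+1·3=6; next y=3/10·0+3/4·6=4.5
n=1: y=4.5, sp=3, e=sp−y=-1.5; I=1.5, D=e−e_prev=-4.5; u=3/4·(-1.5)+1/4·1.5+1·(-4.5)=-5.25; next y=3/10·4.5+3/4·(-5.25)=-2.5875
n=2: y=-2.5875, sp=3, e=sp−y=5.5875; I=7.0875, D=e−e_prev=7.0875; u=3/4·5.5875+1/4·7.0875+1·7.0875=13.05; next y=3/10·(-2.5875)+3/4·13.05=9.01125
n=3: y=9.01125, sp=3, e=sp−y=-6.01125; I=1.07625, D=e−e_prev=-11.59875; u=3/4·(-6.01125)+1/4·1.07625+1·(-11.59875)=-15.838125; next y=3/10·9.01125+3/4·(-15.838125)≈-9.175219
n=4: y≈-9.175219, sp=3, e=sp−y≈12.175219; I≈13.251469, D=e−e_prev≈18.186469; u=3/4·12.175219+1/4·13.251469+1·18.186469≈30.63075; next y=3/10·(-9.175219)+3/4·30.63075≈20.220497
n=5: y≈20.220497, sp=3, e=sp−y≈-17.220497; I≈-3.969028, D=e−e_prev≈-29.395716; u=3/4·(-17.220497)+1/4·(-3.969028)+1·(-29.395716)≈-43.303345; next y=3/10·20.220497+3/4·(-43.303345)≈-26.411360
n=6: y≈-26.411360, sp=3, e=sp−y≈29.411360; I≈25.442332, D=e−e_prev≈46.631857; u=3/4·29.411360+1/4·25.442332+1·46.631857≈75.050960; next y=3/10·(-26.411360)+3/4·75.050960≈48.364812
n=7: y≈48.364812, sp=3, e=sp−y≈-45.364812; I≈-19.922480, D=e−e_prev≈-74.776172; u=3/4·(-45.364812)+1/4·(-19.922480)+1·(-74.776172)≈-113.780401; next y=3/10·48.364812+3/4·(-113.780401)≈-70.825857
n=8: y≈-70.825857, sp=3, e=sp−y≈73.825857; I≈53.903377, D=e−e_prev≈119.190669; u=3/4·73.825857+1/4·53.903377+1·119.190669≈188.035906; next y=3/10·(-70.825857)+3/4·188.035906≈119.779172
n=9: y≈119.779172, sp=3, e=sp−y≈-116.779172; I≈-62.875795, D=e−e_prev≈-190.605029; u=3/4·(-116.779172)+1/4·(-62.875795)+1·(-190.605029)≈-293.908357; next y=3/10·119.779172+3/4·(-293.908357)≈-184.497516

0 3 6.000 0.000
1 3 -5.250 4.500
2 3 13.050 -2.588
3 3 -15.838 9.011
4 3 30.631 -9.175
5 3 -43.303 20.220
6 3 75.051 -26.411
7 3 -113.780 48.365
8 3 188.036 -70.826
9 3 -293.908 119.779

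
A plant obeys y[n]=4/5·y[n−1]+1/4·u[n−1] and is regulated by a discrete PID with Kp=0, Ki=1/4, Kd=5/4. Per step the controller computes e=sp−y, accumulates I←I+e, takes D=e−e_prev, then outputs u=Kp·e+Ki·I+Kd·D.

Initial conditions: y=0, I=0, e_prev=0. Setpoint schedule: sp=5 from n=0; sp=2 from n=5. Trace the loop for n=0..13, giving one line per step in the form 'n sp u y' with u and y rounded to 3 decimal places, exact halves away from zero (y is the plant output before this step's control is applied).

(exact arithmetic carried between steps; '≈' marks a value shown rounded to 6 d.p. or computed from one; I and e_prev carry over from the previous line; the table rounds u and y to 3 d.p., halves away from zero)
n=0: y=0, sp=5, e=sp−y=5; I=5, D=e−e_prev=5; u=0·5+1/4·5+5/4·5=7.5; next y=4/5·0+1/4·7.5=1.875
n=1: y=1.875, sp=5, e=sp−y=3.125; I=8.125, D=e−e_prev=-1.875; u=0·3.125+1/4·8.125+5/4·(-1.875)=-0.3125; next y=4/5·1.875+1/4·(-0.3125)=1.421875
n=2: y=1.421875, sp=5, e=sp−y=3.578125; I=11.703125, D=e−e_prev=0.453125; u=0·3.578125+1/4·11.703125+5/4·0.453125≈3.492188; next y=4/5·1.421875+1/4·3.492188≈2.010547
n=3: y≈2.010547, sp=5, e=sp−y≈2.989453; I≈14.692578, D=e−e_prev≈-0.588672; u=0·2.989453+1/4·14.692578+5/4·(-0.588672)≈2.937305; next y=4/5·2.010547+1/4·2.937305≈2.342764
n=4: y≈2.342764, sp=5, e=sp−y≈2.657236; I≈17.349814, D=e−e_prev≈-0.332217; u=0·2.657236+1/4·17.349814+5/4·(-0.332217)≈3.922183; next y=4/5·2.342764+1/4·3.922183≈2.854757
n=5: y≈2.854757, sp=2, e=sp−y≈-0.854757; I≈16.495058, D=e−e_prev≈-3.511993; u=0·(-0.854757)+1/4·16.495058+5/4·(-3.511993)≈-0.266227; next y=4/5·2.854757+1/4·(-0.266227)≈2.217249
n=6: y≈2.217249, sp=2, e=sp−y≈-0.217249; I≈16.277809, D=e−e_prev≈0.637508; u=0·(-0.217249)+1/4·16.277809+5/4·0.637508≈4.866337; next y=4/5·2.217249+1/4·4.866337≈2.990383
n=7: y≈2.990383, sp=2, e=sp−y≈-0.990383; I≈15.287426, D=e−e_prev≈-0.773135; u=0·(-0.990383)+1/4·15.287426+5/4·(-0.773135)≈2.855438; next y=4/5·2.990383+1/4·2.855438≈3.106166
n=8: y≈3.106166, sp=2, e=sp−y≈-1.106166; I≈14.181260, D=e−e_prev≈-0.115783; u=0·(-1.106166)+1/4·14.181260+5/4·(-0.115783)≈3.400586; next y=4/5·3.106166+1/4·3.400586≈3.335079
n=9: y≈3.335079, sp=2, e=sp−y≈-1.335079; I≈12.846180, D=e−e_prev≈-0.228913; u=0·(-1.335079)+1/4·12.846180+5/4·(-0.228913)≈2.925403; next y=4/5·3.335079+1/4·2.925403≈3.399414
n=10: y≈3.399414, sp=2, e=sp−y≈-1.399414; I≈11.446766, D=e−e_prev≈-0.064335; u=0·(-1.399414)+1/4·11.446766+5/4·(-0.064335)≈2.781273; next y=4/5·3.399414+1/4·2.781273≈3.414850
n=11: y≈3.414850, sp=2, e=sp−y≈-1.414850; I≈10.031916, D=e−e_prev≈-0.015435; u=0·(-1.414850)+1/4·10.031916+5/4·(-0.015435)≈2.488685; next y=4/5·3.414850+1/4·2.488685≈3.354051
n=12: y≈3.354051, sp=2, e=sp−y≈-1.354051; I≈8.677865, D=e−e_prev≈0.060799; u=0·(-1.354051)+1/4·8.677865+5/4·0.060799≈2.245465; next y=4/5·3.354051+1/4·2.245465≈3.244607
n=13: y≈3.244607, sp=2, e=sp−y≈-1.244607; I≈7.433258, D=e−e_prev≈0.109444; u=0·(-1.244607)+1/4·7.433258+5/4·0.109444≈1.995120; next y=4/5·3.244607+1/4·1.995120≈3.094465

0 5 7.500 0.000
1 5 -0.313 1.875
2 5 3.492 1.422
3 5 2.937 2.011
4 5 3.922 2.343
5 2 -0.266 2.855
6 2 4.866 2.217
7 2 2.855 2.990
8 2 3.401 3.106
9 2 2.925 3.335
10 2 2.781 3.399
11 2 2.489 3.415
12 2 2.245 3.354
13 2 1.995 3.245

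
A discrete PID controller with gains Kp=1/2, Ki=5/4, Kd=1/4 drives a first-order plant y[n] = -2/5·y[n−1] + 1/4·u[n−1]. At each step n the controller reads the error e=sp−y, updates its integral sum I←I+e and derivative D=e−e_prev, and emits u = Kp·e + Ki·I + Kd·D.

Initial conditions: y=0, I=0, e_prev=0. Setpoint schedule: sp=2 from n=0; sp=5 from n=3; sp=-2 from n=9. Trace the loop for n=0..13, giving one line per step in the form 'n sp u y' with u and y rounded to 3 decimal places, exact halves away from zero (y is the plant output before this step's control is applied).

(exact arithmetic carried between steps; '≈' marks a value shown rounded to 6 d.p. or computed from one; I and e_prev carry over from the previous line; the table rounds u and y to 3 d.p., halves away from zero)
n=0: y=0, sp=2, e=sp−y=2; I=2, D=e−e_prev=2; u=1/2·2+5/4·2+1/4·2=4; next y=-2/5·0+1/4·4=1
n=1: y=1, sp=2, e=sp−y=1; I=3, D=e−e_prev=-1; u=1/2·1+5/4·3+1/4·(-1)=4; next y=-2/5·1+1/4·4=0.6
n=2: y=0.6, sp=2, e=sp−y=1.4; I=4.4, D=e−e_prev=0.4; u=1/2·1.4+5/4·4.4+1/4·0.4=6.3; next y=-2/5·0.6+1/4·6.3=1.335
n=3: y=1.335, sp=5, e=sp−y=3.665; I=8.065, D=e−e_prev=2.265; u=1/2·3.665+5/4·8.065+1/4·2.265=12.48; next y=-2/5·1.335+1/4·12.48=2.586
n=4: y=2.586, sp=5, e=sp−y=2.414; I=10.479, D=e−e_prev=-1.251; u=1/2·2.414+5/4·10.479+1/4·(-1.251)=13.993; next y=-2/5·2.586+1/4·13.993=2.46385
n=5: y=2.46385, sp=5, e=sp−y=2.53615; I=13.01515, D=e−e_prev=0.12215; u=1/2·2.53615+5/4·13.01515+1/4·0.12215=17.56755; next y=-2/5·2.46385+1/4·17.56755≈3.406348
n=6: y≈3.406348, sp=5, e=sp−y≈1.593653; I≈14.608803, D=e−e_prev≈-0.942498; u=1/2·1.593653+5/4·14.608803+1/4·(-0.942498)≈18.822205; next y=-2/5·3.406348+1/4·18.822205≈3.343012
n=7: y≈3.343012, sp=5, e=sp−y≈1.656988; I≈16.265790, D=e−e_prev≈0.063335; u=1/2·1.656988+5/4·16.265790+1/4·0.063335≈21.176566; next y=-2/5·3.343012+1/4·21.176566≈3.956936
n=8: y≈3.956936, sp=5, e=sp−y≈1.043064; I≈17.308854, D=e−e_prev≈-0.613924; u=1/2·1.043064+5/4·17.308854+1/4·(-0.613924)≈22.004118; next y=-2/5·3.956936+1/4·22.004118≈3.918255
n=9: y≈3.918255, sp=-2, e=sp−y≈-5.918255; I≈11.390599, D=e−e_prev≈-6.961318; u=1/2·(-5.918255)+5/4·11.390599+1/4·(-6.961318)≈9.538792; next y=-2/5·3.918255+1/4·9.538792≈0.817396
n=10: y≈0.817396, sp=-2, e=sp−y≈-2.817396; I≈8.573203, D=e−e_prev≈3.100859; u=1/2·(-2.817396)+5/4·8.573203+1/4·3.100859≈10.083020; next y=-2/5·0.817396+1/4·10.083020≈2.193797
n=11: y≈2.193797, sp=-2, e=sp−y≈-4.193797; I≈4.379406, D=e−e_prev≈-1.376401; u=1/2·(-4.193797)+5/4·4.379406+1/4·(-1.376401)≈3.033259; next y=-2/5·2.193797+1/4·3.033259≈-0.119204
n=12: y≈-0.119204, sp=-2, e=sp−y≈-1.880796; I≈2.498610, D=e−e_prev≈2.313001; u=1/2·(-1.880796)+5/4·2.498610+1/4·2.313001≈2.761115; next y=-2/5·(-0.119204)+1/4·2.761115≈0.737960
n=13: y≈0.737960, sp=-2, e=sp−y≈-2.737960; I≈-0.239350, D=e−e_prev≈-0.857164; u=1/2·(-2.737960)+5/4·(-0.239350)+1/4·(-0.857164)≈-1.882459; next y=-2/5·0.737960+1/4·(-1.882459)≈-0.765799

0 2 4.000 0.000
1 2 4.000 1.000
2 2 6.300 0.600
3 5 12.480 1.335
4 5 13.993 2.586
5 5 17.568 2.464
6 5 18.822 3.406
7 5 21.177 3.343
8 5 22.004 3.957
9 -2 9.539 3.918
10 -2 10.083 0.817
11 -2 3.033 2.194
12 -2 2.761 -0.119
13 -2 -1.882 0.738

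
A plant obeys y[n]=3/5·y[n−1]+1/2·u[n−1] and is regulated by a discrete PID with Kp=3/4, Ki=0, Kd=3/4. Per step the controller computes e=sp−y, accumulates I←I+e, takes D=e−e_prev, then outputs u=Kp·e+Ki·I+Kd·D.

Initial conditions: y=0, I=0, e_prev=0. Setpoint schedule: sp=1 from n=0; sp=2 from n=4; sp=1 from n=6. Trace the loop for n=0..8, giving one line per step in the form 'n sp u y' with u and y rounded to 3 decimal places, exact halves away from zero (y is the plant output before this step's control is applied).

0 1 1.500 0.000
1 1 -0.375 0.750
2 1 0.919 0.263
3 1 0.022 0.617
4 2 2.141 0.381
5 2 -0.163 1.299
6 1 -0.073 0.698
7 1 0.700 0.383
8 1 0.168 0.579

(exact arithmetic carried between steps; '≈' marks a value shown rounded to 6 d.p. or computed from one; I and e_prev carry over from the previous line; the table rounds u and y to 3 d.p., halves away from zero)
n=0: y=0, sp=1, e=sp−y=1; I=1, D=e−e_prev=1; u=3/4·1+0·1+3/4·1=1.5; next y=3/5·0+1/2·1.5=0.75
n=1: y=0.75, sp=1, e=sp−y=0.25; I=1.25, D=e−e_prev=-0.75; u=3/4·0.25+0·1.25+3/4·(-0.75)=-0.375; next y=3/5·0.75+1/2·(-0.375)=0.2625
n=2: y=0.2625, sp=1, e=sp−y=0.7375; I=1.9875, D=e−e_prev=0.4875; u=3/4·0.7375+0·1.9875+3/4·0.4875=0.91875; next y=3/5·0.2625+1/2·0.91875=0.616875
n=3: y=0.616875, sp=1, e=sp−y=0.383125; I=2.370625, D=e−e_prev=-0.354375; u=3/4·0.383125+0·2.370625+3/4·(-0.354375)≈0.021563; next y=3/5·0.616875+1/2·0.021563≈0.380906
n=4: y≈0.380906, sp=2, e=sp−y≈1.619094; I≈3.989719, D=e−e_prev≈1.235969; u=3/4·1.619094+0·3.989719+3/4·1.235969≈2.141297; next y=3/5·0.380906+1/2·2.141297≈1.299192
n=5: y≈1.299192, sp=2, e=sp−y≈0.700808; I≈4.690527, D=e−e_prev≈-0.918286; u=3/4·0.700808+0·4.690527+3/4·(-0.918286)≈-0.163109; next y=3/5·1.299192+1/2·(-0.163109)≈0.697961
n=6: y≈0.697961, sp=1, e=sp−y≈0.302039; I≈4.992566, D=e−e_prev≈-0.398769; u=3/4·0.302039+0·4.992566+3/4·(-0.398769)≈-0.072547; next y=3/5·0.697961+1/2·(-0.072547)≈0.382503
n=7: y≈0.382503, sp=1, e=sp−y≈0.617497; I≈5.610063, D=e−e_prev≈0.315458; u=3/4·0.617497+0·5.610063+3/4·0.315458≈0.699716; next y=3/5·0.382503+1/2·0.699716≈0.579360
n=8: y≈0.579360, sp=1, e=sp−y≈0.420640; I≈6.030703, D=e−e_prev≈-0.196857; u=3/4·0.420640+0·6.030703+3/4·(-0.196857)≈0.167837; next y=3/5·0.579360+1/2·0.167837≈0.431535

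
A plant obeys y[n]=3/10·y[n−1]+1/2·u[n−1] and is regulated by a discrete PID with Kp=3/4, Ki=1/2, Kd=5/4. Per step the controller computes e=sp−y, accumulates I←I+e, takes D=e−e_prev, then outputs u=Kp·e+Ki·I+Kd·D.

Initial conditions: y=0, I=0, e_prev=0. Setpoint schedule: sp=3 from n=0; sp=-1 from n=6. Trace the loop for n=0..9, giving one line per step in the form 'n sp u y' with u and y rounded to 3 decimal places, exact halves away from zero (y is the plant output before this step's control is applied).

0 3 7.500 0.000
1 3 -4.125 3.750
2 3 11.906 -0.938
3 3 -8.508 5.672
4 3 18.979 -2.552
5 3 -16.715 8.724
6 -1 20.678 -5.741
7 -1 -25.925 8.617
8 -1 34.699 -10.378
9 -1 -45.890 14.236

(exact arithmetic carried between steps; '≈' marks a value shown rounded to 6 d.p. or computed from one; I and e_prev carry over from the previous line; the table rounds u and y to 3 d.p., halves away from zero)
n=0: y=0, sp=3, e=sp−y=3; I=3, D=e−e_prev=3; u=3/4·3+1/2·3+5/4·3=7.5; next y=3/10·0+1/2·7.5=3.75
n=1: y=3.75, sp=3, e=sp−y=-0.75; I=2.25, D=e−e_prev=-3.75; u=3/4·(-0.75)+1/2·2.25+5/4·(-3.75)=-4.125; next y=3/10·3.75+1/2·(-4.125)=-0.9375
n=2: y=-0.9375, sp=3, e=sp−y=3.9375; I=6.1875, D=e−e_prev=4.6875; u=3/4·3.9375+1/2·6.1875+5/4·4.6875=11.90625; next y=3/10·(-0.9375)+1/2·11.90625=5.671875
n=3: y=5.671875, sp=3, e=sp−y=-2.671875; I=3.515625, D=e−e_prev=-6.609375; u=3/4·(-2.671875)+1/2·3.515625+5/4·(-6.609375)≈-8.507813; next y=3/10·5.671875+1/2·(-8.507813)≈-2.552344
n=4: y≈-2.552344, sp=3, e=sp−y≈5.552344; I≈9.067969, D=e−e_prev≈8.224219; u=3/4·5.552344+1/2·9.067969+5/4·8.224219≈18.978516; next y=3/10·(-2.552344)+1/2·18.978516≈8.723555
n=5: y≈8.723555, sp=3, e=sp−y≈-5.723555; I≈3.344414, D=e−e_prev≈-11.275898; u=3/4·(-5.723555)+1/2·3.344414+5/4·(-11.275898)≈-16.715332; next y=3/10·8.723555+1/2·(-16.715332)≈-5.740600
n=6: y≈-5.740600, sp=-1, e=sp−y≈4.740600; I≈8.085014, D=e−e_prev≈10.464154; u=3/4·4.740600+1/2·8.085014+5/4·10.464154≈20.678149; next y=3/10·(-5.740600)+1/2·20.678149≈8.616895
n=7: y≈8.616895, sp=-1, e=sp−y≈-9.616895; I≈-1.531881, D=e−e_prev≈-14.357494; u=3/4·(-9.616895)+1/2·(-1.531881)+5/4·(-14.357494)≈-25.925480; next y=3/10·8.616895+1/2·(-25.925480)≈-10.377671
n=8: y≈-10.377671, sp=-1, e=sp−y≈9.377671; I≈7.845790, D=e−e_prev≈18.994566; u=3/4·9.377671+1/2·7.845790+5/4·18.994566≈34.699357; next y=3/10·(-10.377671)+1/2·34.699357≈14.236377
n=9: y≈14.236377, sp=-1, e=sp−y≈-15.236377; I≈-7.390587, D=e−e_prev≈-24.614048; u=3/4·(-15.236377)+1/2·(-7.390587)+5/4·(-24.614048)≈-45.890136; next y=3/10·14.236377+1/2·(-45.890136)≈-18.674155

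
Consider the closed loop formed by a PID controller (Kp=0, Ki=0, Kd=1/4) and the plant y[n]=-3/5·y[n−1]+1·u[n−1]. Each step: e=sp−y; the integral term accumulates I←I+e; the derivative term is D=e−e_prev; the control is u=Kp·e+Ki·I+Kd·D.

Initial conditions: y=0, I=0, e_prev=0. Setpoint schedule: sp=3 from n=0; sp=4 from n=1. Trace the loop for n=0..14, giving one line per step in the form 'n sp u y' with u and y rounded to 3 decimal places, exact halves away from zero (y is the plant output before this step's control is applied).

(exact arithmetic carried between steps; '≈' marks a value shown rounded to 6 d.p. or computed from one; I and e_prev carry over from the previous line; the table rounds u and y to 3 d.p., halves away from zero)
n=0: y=0, sp=3, e=sp−y=3; I=3, D=e−e_prev=3; u=0·3+0·3+1/4·3=0.75; next y=-3/5·0+1·0.75=0.75
n=1: y=0.75, sp=4, e=sp−y=3.25; I=6.25, D=e−e_prev=0.25; u=0·3.25+0·6.25+1/4·0.25=0.0625; next y=-3/5·0.75+1·0.0625=-0.3875
n=2: y=-0.3875, sp=4, e=sp−y=4.3875; I=10.6375, D=e−e_prev=1.1375; u=0·4.3875+0·10.6375+1/4·1.1375=0.284375; next y=-3/5·(-0.3875)+1·0.284375=0.516875
n=3: y=0.516875, sp=4, e=sp−y=3.483125; I=14.120625, D=e−e_prev=-0.904375; u=0·3.483125+0·14.120625+1/4·(-0.904375)≈-0.226094; next y=-3/5·0.516875+1·(-0.226094)≈-0.536219
n=4: y≈-0.536219, sp=4, e=sp−y≈4.536219; I≈18.656844, D=e−e_prev≈1.053094; u=0·4.536219+0·18.656844+1/4·1.053094≈0.263273; next y=-3/5·(-0.536219)+1·0.263273≈0.585005
n=5: y≈0.585005, sp=4, e=sp−y≈3.414995; I≈22.071839, D=e−e_prev≈-1.121223; u=0·3.414995+0·22.071839+1/4·(-1.121223)≈-0.280306; next y=-3/5·0.585005+1·(-0.280306)≈-0.631309
n=6: y≈-0.631309, sp=4, e=sp−y≈4.631309; I≈26.703148, D=e−e_prev≈1.216313; u=0·4.631309+0·26.703148+1/4·1.216313≈0.304078; next y=-3/5·(-0.631309)+1·0.304078≈0.682864
n=7: y≈0.682864, sp=4, e=sp−y≈3.317136; I≈30.020284, D=e−e_prev≈-1.314172; u=0·3.317136+0·30.020284+1/4·(-1.314172)≈-0.328543; next y=-3/5·0.682864+1·(-0.328543)≈-0.738261
n=8: y≈-0.738261, sp=4, e=sp−y≈4.738261; I≈34.758545, D=e−e_prev≈1.421125; u=0·4.738261+0·34.758545+1/4·1.421125≈0.355281; next y=-3/5·(-0.738261)+1·0.355281≈0.798238
n=9: y≈0.798238, sp=4, e=sp−y≈3.201762; I≈37.960307, D=e−e_prev≈-1.536499; u=0·3.201762+0·37.960307+1/4·(-1.536499)≈-0.384125; next y=-3/5·0.798238+1·(-0.384125)≈-0.863067
n=10: y≈-0.863067, sp=4, e=sp−y≈4.863067; I≈42.823375, D=e−e_prev≈1.661305; u=0·4.863067+0·42.823375+1/4·1.661305≈0.415326; next y=-3/5·(-0.863067)+1·0.415326≈0.933167
n=11: y≈0.933167, sp=4, e=sp−y≈3.066833; I≈45.890208, D=e−e_prev≈-1.796234; u=0·3.066833+0·45.890208+1/4·(-1.796234)≈-0.449059; next y=-3/5·0.933167+1·(-0.449059)≈-1.008959
n=12: y≈-1.008959, sp=4, e=sp−y≈5.008959; I≈50.899167, D=e−e_prev≈1.942126; u=0·5.008959+0·50.899167+1/4·1.942126≈0.485531; next y=-3/5·(-1.008959)+1·0.485531≈1.090907
n=13: y≈1.090907, sp=4, e=sp−y≈2.909093; I≈53.808260, D=e−e_prev≈-2.099865; u=0·2.909093+0·53.808260+1/4·(-2.099865)≈-0.524966; next y=-3/5·1.090907+1·(-0.524966)≈-1.179510
n=14: y≈-1.179510, sp=4, e=sp−y≈5.179510; I≈58.987771, D=e−e_prev≈2.270417; u=0·5.179510+0·58.987771+1/4·2.270417≈0.567604; next y=-3/5·(-1.179510)+1·0.567604≈1.275310

0 3 0.750 0.000
1 4 0.063 0.750
2 4 0.284 -0.388
3 4 -0.226 0.517
4 4 0.263 -0.536
5 4 -0.280 0.585
6 4 0.304 -0.631
7 4 -0.329 0.683
8 4 0.355 -0.738
9 4 -0.384 0.798
10 4 0.415 -0.863
11 4 -0.449 0.933
12 4 0.486 -1.009
13 4 -0.525 1.091
14 4 0.568 -1.180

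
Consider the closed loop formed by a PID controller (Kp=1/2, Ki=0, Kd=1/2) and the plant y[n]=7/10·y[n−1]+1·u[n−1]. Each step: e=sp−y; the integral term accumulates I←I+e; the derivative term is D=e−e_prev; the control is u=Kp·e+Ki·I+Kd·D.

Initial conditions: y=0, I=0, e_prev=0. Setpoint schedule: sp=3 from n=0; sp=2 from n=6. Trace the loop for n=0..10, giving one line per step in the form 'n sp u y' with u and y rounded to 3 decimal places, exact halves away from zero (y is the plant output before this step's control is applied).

(exact arithmetic carried between steps; '≈' marks a value shown rounded to 6 d.p. or computed from one; I and e_prev carry over from the previous line; the table rounds u and y to 3 d.p., halves away from zero)
n=0: y=0, sp=3, e=sp−y=3; I=3, D=e−e_prev=3; u=1/2·3+0·3+1/2·3=3; next y=7/10·0+1·3=3
n=1: y=3, sp=3, e=sp−y=0; I=3, D=e−e_prev=-3; u=1/2·0+0·3+1/2·(-3)=-1.5; next y=7/10·3+1·(-1.5)=0.6
n=2: y=0.6, sp=3, e=sp−y=2.4; I=5.4, D=e−e_prev=2.4; u=1/2·2.4+0·5.4+1/2·2.4=2.4; next y=7/10·0.6+1·2.4=2.82
n=3: y=2.82, sp=3, e=sp−y=0.18; I=5.58, D=e−e_prev=-2.22; u=1/2·0.18+0·5.58+1/2·(-2.22)=-1.02; next y=7/10·2.82+1·(-1.02)=0.954
n=4: y=0.954, sp=3, e=sp−y=2.046; I=7.626, D=e−e_prev=1.866; u=1/2·2.046+0·7.626+1/2·1.866=1.956; next y=7/10·0.954+1·1.956=2.6238
n=5: y=2.6238, sp=3, e=sp−y=0.3762; I=8.0022, D=e−e_prev=-1.6698; u=1/2·0.3762+0·8.0022+1/2·(-1.6698)=-0.6468; next y=7/10·2.6238+1·(-0.6468)=1.18986
n=6: y=1.18986, sp=2, e=sp−y=0.81014; I=8.81234, D=e−e_prev=0.43394; u=1/2·0.81014+0·8.81234+1/2·0.43394=0.62204; next y=7/10·1.18986+1·0.62204=1.454942
n=7: y=1.454942, sp=2, e=sp−y=0.545058; I=9.357398, D=e−e_prev=-0.265082; u=1/2·0.545058+0·9.357398+1/2·(-0.265082)=0.139988; next y=7/10·1.454942+1·0.139988≈1.158447
n=8: y≈1.158447, sp=2, e=sp−y≈0.841553; I≈10.198951, D=e−e_prev≈0.296495; u=1/2·0.841553+0·10.198951+1/2·0.296495≈0.569024; next y=7/10·1.158447+1·0.569024≈1.379937
n=9: y≈1.379937, sp=2, e=sp−y≈0.620063; I≈10.819014, D=e−e_prev≈-0.221489; u=1/2·0.620063+0·10.819014+1/2·(-0.221489)≈0.199287; next y=7/10·1.379937+1·0.199287≈1.165243
n=10: y≈1.165243, sp=2, e=sp−y≈0.834757; I≈11.653771, D=e−e_prev≈0.214694; u=1/2·0.834757+0·11.653771+1/2·0.214694≈0.524726; next y=7/10·1.165243+1·0.524726≈1.340396

0 3 3.000 0.000
1 3 -1.500 3.000
2 3 2.400 0.600
3 3 -1.020 2.820
4 3 1.956 0.954
5 3 -0.647 2.624
6 2 0.622 1.190
7 2 0.140 1.455
8 2 0.569 1.158
9 2 0.199 1.380
10 2 0.525 1.165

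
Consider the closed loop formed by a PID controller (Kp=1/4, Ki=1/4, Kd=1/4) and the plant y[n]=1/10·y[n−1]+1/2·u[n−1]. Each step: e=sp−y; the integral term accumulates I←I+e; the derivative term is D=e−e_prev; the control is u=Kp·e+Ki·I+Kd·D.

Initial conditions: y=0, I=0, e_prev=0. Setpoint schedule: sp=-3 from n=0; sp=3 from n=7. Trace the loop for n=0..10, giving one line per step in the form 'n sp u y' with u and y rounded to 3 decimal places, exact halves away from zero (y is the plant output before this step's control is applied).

0 -3 -2.250 0.000
1 -3 -1.406 -1.125
2 -3 -2.388 -0.816
3 -3 -2.512 -1.276
4 -3 -2.977 -1.384
5 -3 -3.226 -1.627
6 -3 -3.518 -1.776
7 3 0.759 -1.937
8 3 -1.139 0.186
9 3 0.648 -0.551
10 3 0.737 0.269

(exact arithmetic carried between steps; '≈' marks a value shown rounded to 6 d.p. or computed from one; I and e_prev carry over from the previous line; the table rounds u and y to 3 d.p., halves away from zero)
n=0: y=0, sp=-3, e=sp−y=-3; I=-3, D=e−e_prev=-3; u=1/4·(-3)+1/4·(-3)+1/4·(-3)=-2.25; next y=1/10·0+1/2·(-2.25)=-1.125
n=1: y=-1.125, sp=-3, e=sp−y=-1.875; I=-4.875, D=e−e_prev=1.125; u=1/4·(-1.875)+1/4·(-4.875)+1/4·1.125=-1.40625; next y=1/10·(-1.125)+1/2·(-1.40625)=-0.815625
n=2: y=-0.815625, sp=-3, e=sp−y=-2.184375; I=-7.059375, D=e−e_prev=-0.309375; u=1/4·(-2.184375)+1/4·(-7.059375)+1/4·(-0.309375)≈-2.388281; next y=1/10·(-0.815625)+1/2·(-2.388281)≈-1.275703
n=3: y≈-1.275703, sp=-3, e=sp−y≈-1.724297; I≈-8.783672, D=e−e_prev≈0.460078; u=1/4·(-1.724297)+1/4·(-8.783672)+1/4·0.460078≈-2.511973; next y=1/10·(-1.275703)+1/2·(-2.511973)≈-1.383557
n=4: y≈-1.383557, sp=-3, e=sp−y≈-1.616443; I≈-10.400115, D=e−e_prev≈0.107854; u=1/4·(-1.616443)+1/4·(-10.400115)+1/4·0.107854≈-2.977176; next y=1/10·(-1.383557)+1/2·(-2.977176)≈-1.626944
n=5: y≈-1.626944, sp=-3, e=sp−y≈-1.373056; I≈-11.773171, D=e−e_prev≈0.243387; u=1/4·(-1.373056)+1/4·(-11.773171)+1/4·0.243387≈-3.225710; next y=1/10·(-1.626944)+1/2·(-3.225710)≈-1.775549
n=6: y≈-1.775549, sp=-3, e=sp−y≈-1.224451; I≈-12.997622, D=e−e_prev≈0.148606; u=1/4·(-1.224451)+1/4·(-12.997622)+1/4·0.148606≈-3.518367; next y=1/10·(-1.775549)+1/2·(-3.518367)≈-1.936738
n=7: y≈-1.936738, sp=3, e=sp−y≈4.936738; I≈-8.060884, D=e−e_prev≈6.161189; u=1/4·4.936738+1/4·(-8.060884)+1/4·6.161189≈0.759261; next y=1/10·(-1.936738)+1/2·0.759261≈0.185957
n=8: y≈0.185957, sp=3, e=sp−y≈2.814043; I≈-5.246840, D=e−e_prev≈-2.122695; u=1/4·2.814043+1/4·(-5.246840)+1/4·(-2.122695)≈-1.138873; next y=1/10·0.185957+1/2·(-1.138873)≈-0.550841
n=9: y≈-0.550841, sp=3, e=sp−y≈3.550841; I≈-1.695999, D=e−e_prev≈0.736797; u=1/4·3.550841+1/4·(-1.695999)+1/4·0.736797≈0.647910; next y=1/10·(-0.550841)+1/2·0.647910≈0.268871
n=10: y≈0.268871, sp=3, e=sp−y≈2.731129; I≈1.035130, D=e−e_prev≈-0.819712; u=1/4·2.731129+1/4·1.035130+1/4·(-0.819712)≈0.736637; next y=1/10·0.268871+1/2·0.736637≈0.395206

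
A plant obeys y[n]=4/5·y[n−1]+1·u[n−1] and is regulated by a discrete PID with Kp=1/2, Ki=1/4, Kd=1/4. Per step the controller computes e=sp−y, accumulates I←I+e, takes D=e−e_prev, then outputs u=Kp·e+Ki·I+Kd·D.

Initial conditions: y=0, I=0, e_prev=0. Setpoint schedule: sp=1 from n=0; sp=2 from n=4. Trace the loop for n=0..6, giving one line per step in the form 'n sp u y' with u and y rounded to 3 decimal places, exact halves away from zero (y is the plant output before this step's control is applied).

0 1 1.000 0.000
1 1 0.000 1.000
2 1 0.450 0.800
3 1 0.160 1.090
4 2 1.268 1.032
5 2 0.184 2.094
6 2 0.661 1.859

(exact arithmetic carried between steps; '≈' marks a value shown rounded to 6 d.p. or computed from one; I and e_prev carry over from the previous line; the table rounds u and y to 3 d.p., halves away from zero)
n=0: y=0, sp=1, e=sp−y=1; I=1, D=e−e_prev=1; u=1/2·1+1/4·1+1/4·1=1; next y=4/5·0+1·1=1
n=1: y=1, sp=1, e=sp−y=0; I=1, D=e−e_prev=-1; u=1/2·0+1/4·1+1/4·(-1)=0; next y=4/5·1+1·0=0.8
n=2: y=0.8, sp=1, e=sp−y=0.2; I=1.2, D=e−e_prev=0.2; u=1/2·0.2+1/4·1.2+1/4·0.2=0.45; next y=4/5·0.8+1·0.45=1.09
n=3: y=1.09, sp=1, e=sp−y=-0.09; I=1.11, D=e−e_prev=-0.29; u=1/2·(-0.09)+1/4·1.11+1/4·(-0.29)=0.16; next y=4/5·1.09+1·0.16=1.032
n=4: y=1.032, sp=2, e=sp−y=0.968; I=2.078, D=e−e_prev=1.058; u=1/2·0.968+1/4·2.078+1/4·1.058=1.268; next y=4/5·1.032+1·1.268=2.0936
n=5: y=2.0936, sp=2, e=sp−y=-0.0936; I=1.9844, D=e−e_prev=-1.0616; u=1/2·(-0.0936)+1/4·1.9844+1/4·(-1.0616)=0.1839; next y=4/5·2.0936+1·0.1839=1.85878
n=6: y=1.85878, sp=2, e=sp−y=0.14122; I=2.12562, D=e−e_prev=0.23482; u=1/2·0.14122+1/4·2.12562+1/4·0.23482=0.66072; next y=4/5·1.85878+1·0.66072=2.147744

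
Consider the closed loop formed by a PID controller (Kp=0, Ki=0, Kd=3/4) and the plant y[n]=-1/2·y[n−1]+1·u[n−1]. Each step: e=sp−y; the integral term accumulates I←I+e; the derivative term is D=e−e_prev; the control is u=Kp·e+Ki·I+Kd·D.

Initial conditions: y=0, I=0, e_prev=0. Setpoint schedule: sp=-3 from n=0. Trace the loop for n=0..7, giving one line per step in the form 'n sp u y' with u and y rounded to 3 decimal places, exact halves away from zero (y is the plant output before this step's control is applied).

0 -3 -2.250 0.000
1 -3 1.688 -2.250
2 -3 -3.797 2.813
3 -3 6.012 -5.203
4 -3 -10.362 8.613
5 -3 17.462 -14.669
6 -3 -29.599 24.796
7 -3 50.095 -41.997

(exact arithmetic carried between steps; '≈' marks a value shown rounded to 6 d.p. or computed from one; I and e_prev carry over from the previous line; the table rounds u and y to 3 d.p., halves away from zero)
n=0: y=0, sp=-3, e=sp−y=-3; I=-3, D=e−e_prev=-3; u=0·(-3)+0·(-3)+3/4·(-3)=-2.25; next y=-1/2·0+1·(-2.25)=-2.25
n=1: y=-2.25, sp=-3, e=sp−y=-0.75; I=-3.75, D=e−e_prev=2.25; u=0·(-0.75)+0·(-3.75)+3/4·2.25=1.6875; next y=-1/2·(-2.25)+1·1.6875=2.8125
n=2: y=2.8125, sp=-3, e=sp−y=-5.8125; I=-9.5625, D=e−e_prev=-5.0625; u=0·(-5.8125)+0·(-9.5625)+3/4·(-5.0625)=-3.796875; next y=-1/2·2.8125+1·(-3.796875)=-5.203125
n=3: y=-5.203125, sp=-3, e=sp−y=2.203125; I=-7.359375, D=e−e_prev=8.015625; u=0·2.203125+0·(-7.359375)+3/4·8.015625≈6.011719; next y=-1/2·(-5.203125)+1·6.011719≈8.613281
n=4: y≈8.613281, sp=-3, e=sp−y≈-11.613281; I≈-18.972656, D=e−e_prev≈-13.816406; u=0·(-11.613281)+0·(-18.972656)+3/4·(-13.816406)≈-10.362305; next y=-1/2·8.613281+1·(-10.362305)≈-14.668945
n=5: y≈-14.668945, sp=-3, e=sp−y≈11.668945; I≈-7.303711, D=e−e_prev≈23.282227; u=0·11.668945+0·(-7.303711)+3/4·23.282227≈17.461670; next y=-1/2·(-14.668945)+1·17.461670≈24.796143
n=6: y≈24.796143, sp=-3, e=sp−y≈-27.796143; I≈-35.099854, D=e−e_prev≈-39.465088; u=0·(-27.796143)+0·(-35.099854)+3/4·(-39.465088)≈-29.598816; next y=-1/2·24.796143+1·(-29.598816)≈-41.996887
n=7: y≈-41.996887, sp=-3, e=sp−y≈38.996887; I≈3.897034, D=e−e_prev≈66.793030; u=0·38.996887+0·3.897034+3/4·66.793030≈50.094772; next y=-1/2·(-41.996887)+1·50.094772≈71.093216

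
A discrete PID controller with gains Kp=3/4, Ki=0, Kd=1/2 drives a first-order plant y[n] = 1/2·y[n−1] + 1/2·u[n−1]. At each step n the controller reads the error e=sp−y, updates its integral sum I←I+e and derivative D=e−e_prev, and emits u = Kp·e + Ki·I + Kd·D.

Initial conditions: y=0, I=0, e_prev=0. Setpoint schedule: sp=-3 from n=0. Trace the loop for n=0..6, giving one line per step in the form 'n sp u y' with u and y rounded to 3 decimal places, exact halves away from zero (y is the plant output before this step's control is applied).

0 -3 -3.750 0.000
1 -3 0.094 -1.875
2 -3 -2.074 -0.891
3 -3 -0.842 -1.482
4 -3 -1.538 -1.162
5 -3 -1.143 -1.350
6 -3 -1.367 -1.247

(exact arithmetic carried between steps; '≈' marks a value shown rounded to 6 d.p. or computed from one; I and e_prev carry over from the previous line; the table rounds u and y to 3 d.p., halves away from zero)
n=0: y=0, sp=-3, e=sp−y=-3; I=-3, D=e−e_prev=-3; u=3/4·(-3)+0·(-3)+1/2·(-3)=-3.75; next y=1/2·0+1/2·(-3.75)=-1.875
n=1: y=-1.875, sp=-3, e=sp−y=-1.125; I=-4.125, D=e−e_prev=1.875; u=3/4·(-1.125)+0·(-4.125)+1/2·1.875=0.09375; next y=1/2·(-1.875)+1/2·0.09375=-0.890625
n=2: y=-0.890625, sp=-3, e=sp−y=-2.109375; I=-6.234375, D=e−e_prev=-0.984375; u=3/4·(-2.109375)+0·(-6.234375)+1/2·(-0.984375)≈-2.074219; next y=1/2·(-0.890625)+1/2·(-2.074219)≈-1.482422
n=3: y≈-1.482422, sp=-3, e=sp−y≈-1.517578; I≈-7.751953, D=e−e_prev≈0.591797; u=3/4·(-1.517578)+0·(-7.751953)+1/2·0.591797≈-0.842285; next y=1/2·(-1.482422)+1/2·(-0.842285)≈-1.162354
n=4: y≈-1.162354, sp=-3, e=sp−y≈-1.837646; I≈-9.589600, D=e−e_prev≈-0.320068; u=3/4·(-1.837646)+0·(-9.589600)+1/2·(-0.320068)≈-1.538269; next y=1/2·(-1.162354)+1/2·(-1.538269)≈-1.350311
n=5: y≈-1.350311, sp=-3, e=sp−y≈-1.649689; I≈-11.239288, D=e−e_prev≈0.187958; u=3/4·(-1.649689)+0·(-11.239288)+1/2·0.187958≈-1.143288; next y=1/2·(-1.350311)+1/2·(-1.143288)≈-1.246799
n=6: y≈-1.246799, sp=-3, e=sp−y≈-1.753201; I≈-12.992489, D=e−e_prev≈-0.103512; u=3/4·(-1.753201)+0·(-12.992489)+1/2·(-0.103512)≈-1.366656; next y=1/2·(-1.246799)+1/2·(-1.366656)≈-1.306728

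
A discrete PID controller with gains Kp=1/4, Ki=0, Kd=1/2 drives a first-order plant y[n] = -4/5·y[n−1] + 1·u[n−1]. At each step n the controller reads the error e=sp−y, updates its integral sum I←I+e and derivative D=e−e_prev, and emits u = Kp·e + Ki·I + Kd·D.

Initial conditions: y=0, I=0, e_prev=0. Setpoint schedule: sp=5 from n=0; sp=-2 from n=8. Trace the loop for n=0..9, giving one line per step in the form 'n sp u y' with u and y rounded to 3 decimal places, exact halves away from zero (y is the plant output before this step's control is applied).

(exact arithmetic carried between steps; '≈' marks a value shown rounded to 6 d.p. or computed from one; I and e_prev carry over from the previous line; the table rounds u and y to 3 d.p., halves away from zero)
n=0: y=0, sp=5, e=sp−y=5; I=5, D=e−e_prev=5; u=1/4·5+0·5+1/2·5=3.75; next y=-4/5·0+1·3.75=3.75
n=1: y=3.75, sp=5, e=sp−y=1.25; I=6.25, D=e−e_prev=-3.75; u=1/4·1.25+0·6.25+1/2·(-3.75)=-1.5625; next y=-4/5·3.75+1·(-1.5625)=-4.5625
n=2: y=-4.5625, sp=5, e=sp−y=9.5625; I=15.8125, D=e−e_prev=8.3125; u=1/4·9.5625+0·15.8125+1/2·8.3125=6.546875; next y=-4/5·(-4.5625)+1·6.546875=10.196875
n=3: y=10.196875, sp=5, e=sp−y=-5.196875; I=10.615625, D=e−e_prev=-14.759375; u=1/4·(-5.196875)+0·10.615625+1/2·(-14.759375)≈-8.678906; next y=-4/5·10.196875+1·(-8.678906)≈-16.836406
n=4: y≈-16.836406, sp=5, e=sp−y≈21.836406; I≈32.452031, D=e−e_prev≈27.033281; u=1/4·21.836406+0·32.452031+1/2·27.033281≈18.975742; next y=-4/5·(-16.836406)+1·18.975742≈32.444867
n=5: y≈32.444867, sp=5, e=sp−y≈-27.444867; I≈5.007164, D=e−e_prev≈-49.281273; u=1/4·(-27.444867)+0·5.007164+1/2·(-49.281273)≈-31.501854; next y=-4/5·32.444867+1·(-31.501854)≈-57.457747
n=6: y≈-57.457747, sp=5, e=sp−y≈62.457747; I≈67.464911, D=e−e_prev≈89.902614; u=1/4·62.457747+0·67.464911+1/2·89.902614≈60.565744; next y=-4/5·(-57.457747)+1·60.565744≈106.531942
n=7: y≈106.531942, sp=5, e=sp−y≈-101.531942; I≈-34.067031, D=e−e_prev≈-163.989689; u=1/4·(-101.531942)+0·(-34.067031)+1/2·(-163.989689)≈-107.377830; next y=-4/5·106.531942+1·(-107.377830)≈-192.603384
n=8: y≈-192.603384, sp=-2, e=sp−y≈190.603384; I≈156.536353, D=e−e_prev≈292.135325; u=1/4·190.603384+0·156.536353+1/2·292.135325≈193.718509; next y=-4/5·(-192.603384)+1·193.718509≈347.801215
n=9: y≈347.801215, sp=-2, e=sp−y≈-349.801215; I≈-193.264862, D=e−e_prev≈-540.404599; u=1/4·(-349.801215)+0·(-193.264862)+1/2·(-540.404599)≈-357.652603; next y=-4/5·347.801215+1·(-357.652603)≈-635.893576

0 5 3.750 0.000
1 5 -1.563 3.750
2 5 6.547 -4.563
3 5 -8.679 10.197
4 5 18.976 -16.836
5 5 -31.502 32.445
6 5 60.566 -57.458
7 5 -107.378 106.532
8 -2 193.719 -192.603
9 -2 -357.653 347.801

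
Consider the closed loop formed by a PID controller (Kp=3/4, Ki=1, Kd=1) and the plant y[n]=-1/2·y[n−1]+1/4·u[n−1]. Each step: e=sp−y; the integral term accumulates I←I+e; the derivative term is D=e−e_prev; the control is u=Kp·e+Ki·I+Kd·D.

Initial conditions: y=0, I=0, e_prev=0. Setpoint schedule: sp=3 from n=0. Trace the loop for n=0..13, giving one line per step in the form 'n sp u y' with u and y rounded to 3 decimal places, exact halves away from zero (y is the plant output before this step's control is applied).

0 3 8.250 0.000
1 3 2.578 2.063
2 3 12.313 -0.387
3 3 3.190 3.272
4 3 17.880 -0.838
5 3 1.858 4.889
6 3 24.586 -1.980
7 3 -2.374 7.137
8 3 33.677 -4.162
9 3 -10.780 10.500
10 3 47.106 -7.945
11 3 -25.553 15.749
12 3 67.924 -14.263
13 3 -50.356 24.112

(exact arithmetic carried between steps; '≈' marks a value shown rounded to 6 d.p. or computed from one; I and e_prev carry over from the previous line; the table rounds u and y to 3 d.p., halves away from zero)
n=0: y=0, sp=3, e=sp−y=3; I=3, D=e−e_prev=3; u=3/4·3+1·3+1·3=8.25; next y=-1/2·0+1/4·8.25=2.0625
n=1: y=2.0625, sp=3, e=sp−y=0.9375; I=3.9375, D=e−e_prev=-2.0625; u=3/4·0.9375+1·3.9375+1·(-2.0625)=2.578125; next y=-1/2·2.0625+1/4·2.578125≈-0.386719
n=2: y≈-0.386719, sp=3, e=sp−y≈3.386719; I≈7.324219, D=e−e_prev≈2.449219; u=3/4·3.386719+1·7.324219+1·2.449219≈12.313477; next y=-1/2·(-0.386719)+1/4·12.313477≈3.271729
n=3: y≈3.271729, sp=3, e=sp−y≈-0.271729; I≈7.052490, D=e−e_prev≈-3.658447; u=3/4·(-0.271729)+1·7.052490+1·(-3.658447)≈3.190247; next y=-1/2·3.271729+1/4·3.190247≈-0.838303
n=4: y≈-0.838303, sp=3, e=sp−y≈3.838303; I≈10.890793, D=e−e_prev≈4.110031; u=3/4·3.838303+1·10.890793+1·4.110031≈17.879551; next y=-1/2·(-0.838303)+1/4·17.879551≈4.889039
n=5: y≈4.889039, sp=3, e=sp−y≈-1.889039; I≈9.001754, D=e−e_prev≈-5.727342; u=3/4·(-1.889039)+1·9.001754+1·(-5.727342)≈1.857633; next y=-1/2·4.889039+1/4·1.857633≈-1.980111
n=6: y≈-1.980111, sp=3, e=sp−y≈4.980111; I≈13.981865, D=e−e_prev≈6.869150; u=3/4·4.980111+1·13.981865+1·6.869150≈24.586099; next y=-1/2·(-1.980111)+1/4·24.586099≈7.136580
n=7: y≈7.136580, sp=3, e=sp−y≈-4.136580; I≈9.845285, D=e−e_prev≈-9.116692; u=3/4·(-4.136580)+1·9.845285+1·(-9.116692)≈-2.373842; next y=-1/2·7.136580+1/4·(-2.373842)≈-4.161751
n=8: y≈-4.161751, sp=3, e=sp−y≈7.161751; I≈17.007035, D=e−e_prev≈11.298331; u=3/4·7.161751+1·17.007035+1·11.298331≈33.676680; next y=-1/2·(-4.161751)+1/4·33.676680≈10.500045
n=9: y≈10.500045, sp=3, e=sp−y≈-7.500045; I≈9.506990, D=e−e_prev≈-14.661796; u=3/4·(-7.500045)+1·9.506990+1·(-14.661796)≈-10.779840; next y=-1/2·10.500045+1/4·(-10.779840)≈-7.944983
n=10: y≈-7.944983, sp=3, e=sp−y≈10.944983; I≈20.451973, D=e−e_prev≈18.445028; u=3/4·10.944983+1·20.451973+1·18.445028≈47.105738; next y=-1/2·(-7.944983)+1/4·47.105738≈15.748926
n=11: y≈15.748926, sp=3, e=sp−y≈-12.748926; I≈7.703047, D=e−e_prev≈-23.693908; u=3/4·(-12.748926)+1·7.703047+1·(-23.693908)≈-25.552556; next y=-1/2·15.748926+1/4·(-25.552556)≈-14.262602
n=12: y≈-14.262602, sp=3, e=sp−y≈17.262602; I≈24.965649, D=e−e_prev≈30.011527; u=3/4·17.262602+1·24.965649+1·30.011527≈67.924128; next y=-1/2·(-14.262602)+1/4·67.924128≈24.112333
n=13: y≈24.112333, sp=3, e=sp−y≈-21.112333; I≈3.853316, D=e−e_prev≈-38.374935; u=3/4·(-21.112333)+1·3.853316+1·(-38.374935)≈-50.355868; next y=-1/2·24.112333+1/4·(-50.355868)≈-24.645133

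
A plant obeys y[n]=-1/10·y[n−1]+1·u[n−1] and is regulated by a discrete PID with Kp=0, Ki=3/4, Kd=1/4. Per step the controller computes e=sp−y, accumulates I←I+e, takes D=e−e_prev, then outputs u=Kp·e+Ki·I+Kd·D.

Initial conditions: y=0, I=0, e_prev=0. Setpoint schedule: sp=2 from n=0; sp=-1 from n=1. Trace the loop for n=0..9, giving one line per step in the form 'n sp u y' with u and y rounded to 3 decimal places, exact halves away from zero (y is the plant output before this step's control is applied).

(exact arithmetic carried between steps; '≈' marks a value shown rounded to 6 d.p. or computed from one; I and e_prev carry over from the previous line; the table rounds u and y to 3 d.p., halves away from zero)
n=0: y=0, sp=2, e=sp−y=2; I=2, D=e−e_prev=2; u=0·2+3/4·2+1/4·2=2; next y=-1/10·0+1·2=2
n=1: y=2, sp=-1, e=sp−y=-3; I=-1, D=e−e_prev=-5; u=0·(-3)+3/4·(-1)+1/4·(-5)=-2; next y=-1/10·2+1·(-2)=-2.2
n=2: y=-2.2, sp=-1, e=sp−y=1.2; I=0.2, D=e−e_prev=4.2; u=0·1.2+3/4·0.2+1/4·4.2=1.2; next y=-1/10·(-2.2)+1·1.2=1.42
n=3: y=1.42, sp=-1, e=sp−y=-2.42; I=-2.22, D=e−e_prev=-3.62; u=0·(-2.42)+3/4·(-2.22)+1/4·(-3.62)=-2.57; next y=-1/10·1.42+1·(-2.57)=-2.712
n=4: y=-2.712, sp=-1, e=sp−y=1.712; I=-0.508, D=e−e_prev=4.132; u=0·1.712+3/4·(-0.508)+1/4·4.132=0.652; next y=-1/10·(-2.712)+1·0.652=0.9232
n=5: y=0.9232, sp=-1, e=sp−y=-1.9232; I=-2.4312, D=e−e_prev=-3.6352; u=0·(-1.9232)+3/4·(-2.4312)+1/4·(-3.6352)=-2.7322; next y=-1/10·0.9232+1·(-2.7322)=-2.82452
n=6: y=-2.82452, sp=-1, e=sp−y=1.82452; I=-0.60668, D=e−e_prev=3.74772; u=0·1.82452+3/4·(-0.60668)+1/4·3.74772=0.48192; next y=-1/10·(-2.82452)+1·0.48192=0.764372
n=7: y=0.764372, sp=-1, e=sp−y=-1.764372; I=-2.371052, D=e−e_prev=-3.588892; u=0·(-1.764372)+3/4·(-2.371052)+1/4·(-3.588892)=-2.675512; next y=-1/10·0.764372+1·(-2.675512)≈-2.751949
n=8: y≈-2.751949, sp=-1, e=sp−y≈1.751949; I≈-0.619103, D=e−e_prev≈3.516321; u=0·1.751949+3/4·(-0.619103)+1/4·3.516321≈0.414753; next y=-1/10·(-2.751949)+1·0.414753≈0.689948
n=9: y≈0.689948, sp=-1, e=sp−y≈-1.689948; I≈-2.309051, D=e−e_prev≈-3.441897; u=0·(-1.689948)+3/4·(-2.309051)+1/4·(-3.441897)≈-2.592263; next y=-1/10·0.689948+1·(-2.592263)≈-2.661257

0 2 2.000 0.000
1 -1 -2.000 2.000
2 -1 1.200 -2.200
3 -1 -2.570 1.420
4 -1 0.652 -2.712
5 -1 -2.732 0.923
6 -1 0.482 -2.825
7 -1 -2.676 0.764
8 -1 0.415 -2.752
9 -1 -2.592 0.690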